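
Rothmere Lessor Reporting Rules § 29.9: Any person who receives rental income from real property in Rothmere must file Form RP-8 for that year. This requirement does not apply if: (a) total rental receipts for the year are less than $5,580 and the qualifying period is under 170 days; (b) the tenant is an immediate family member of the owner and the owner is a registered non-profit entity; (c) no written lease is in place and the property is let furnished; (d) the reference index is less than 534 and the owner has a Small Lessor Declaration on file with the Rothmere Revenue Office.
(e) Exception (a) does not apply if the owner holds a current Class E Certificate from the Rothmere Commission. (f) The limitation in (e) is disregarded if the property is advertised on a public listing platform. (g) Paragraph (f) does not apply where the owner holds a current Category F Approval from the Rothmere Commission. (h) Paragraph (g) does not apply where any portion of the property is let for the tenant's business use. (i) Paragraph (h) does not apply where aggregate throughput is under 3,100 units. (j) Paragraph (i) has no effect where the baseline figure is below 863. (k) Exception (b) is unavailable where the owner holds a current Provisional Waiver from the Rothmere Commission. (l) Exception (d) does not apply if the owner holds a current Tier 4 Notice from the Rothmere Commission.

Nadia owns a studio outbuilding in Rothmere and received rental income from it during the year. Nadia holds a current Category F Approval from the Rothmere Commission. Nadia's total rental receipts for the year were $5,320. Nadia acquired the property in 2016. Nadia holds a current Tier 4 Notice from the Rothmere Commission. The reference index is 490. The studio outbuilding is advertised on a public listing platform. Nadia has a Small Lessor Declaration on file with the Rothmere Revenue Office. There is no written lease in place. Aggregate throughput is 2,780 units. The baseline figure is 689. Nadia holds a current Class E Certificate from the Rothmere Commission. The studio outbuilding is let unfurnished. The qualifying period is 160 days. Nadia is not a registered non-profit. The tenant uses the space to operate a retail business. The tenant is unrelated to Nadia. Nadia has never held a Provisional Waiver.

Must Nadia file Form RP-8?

No — exception (a) applies; Nadia is not required to file Form RP-8.

Exception (a): total rental receipts for the year are $5,320, less than the $5,580 limit; the qualifying period is 160 days, under the 170 days limit — every condition holds. Considering the limiting provisions: (e) is triggered (a current Class E Certificate is held), but yields to (f): (f) is triggered — the property is publicly advertised. (g) would limit (f) — a current Category F Approval is held — but (h) sets (g) aside: (h) operates against (g): the space is let for business use. (i) is triggered (aggregate throughput is 2,780 units, under the 3,100 units limit), but is displaced by (j): (j) operates against (i): the baseline figure is 689, below the 863 limit. So (a) applies.
Exception (b) fails — the tenant is unrelated to the owner.
Exception (c) fails — the property is let unfurnished.
Exception (d)'s conditions are all satisfied: the reference index is 490, less than the 534 limit; a Small Lessor Declaration is on file. Turning to paragraph (l): (l) operates — a current Tier 4 Notice is held. Exception (d) does not apply.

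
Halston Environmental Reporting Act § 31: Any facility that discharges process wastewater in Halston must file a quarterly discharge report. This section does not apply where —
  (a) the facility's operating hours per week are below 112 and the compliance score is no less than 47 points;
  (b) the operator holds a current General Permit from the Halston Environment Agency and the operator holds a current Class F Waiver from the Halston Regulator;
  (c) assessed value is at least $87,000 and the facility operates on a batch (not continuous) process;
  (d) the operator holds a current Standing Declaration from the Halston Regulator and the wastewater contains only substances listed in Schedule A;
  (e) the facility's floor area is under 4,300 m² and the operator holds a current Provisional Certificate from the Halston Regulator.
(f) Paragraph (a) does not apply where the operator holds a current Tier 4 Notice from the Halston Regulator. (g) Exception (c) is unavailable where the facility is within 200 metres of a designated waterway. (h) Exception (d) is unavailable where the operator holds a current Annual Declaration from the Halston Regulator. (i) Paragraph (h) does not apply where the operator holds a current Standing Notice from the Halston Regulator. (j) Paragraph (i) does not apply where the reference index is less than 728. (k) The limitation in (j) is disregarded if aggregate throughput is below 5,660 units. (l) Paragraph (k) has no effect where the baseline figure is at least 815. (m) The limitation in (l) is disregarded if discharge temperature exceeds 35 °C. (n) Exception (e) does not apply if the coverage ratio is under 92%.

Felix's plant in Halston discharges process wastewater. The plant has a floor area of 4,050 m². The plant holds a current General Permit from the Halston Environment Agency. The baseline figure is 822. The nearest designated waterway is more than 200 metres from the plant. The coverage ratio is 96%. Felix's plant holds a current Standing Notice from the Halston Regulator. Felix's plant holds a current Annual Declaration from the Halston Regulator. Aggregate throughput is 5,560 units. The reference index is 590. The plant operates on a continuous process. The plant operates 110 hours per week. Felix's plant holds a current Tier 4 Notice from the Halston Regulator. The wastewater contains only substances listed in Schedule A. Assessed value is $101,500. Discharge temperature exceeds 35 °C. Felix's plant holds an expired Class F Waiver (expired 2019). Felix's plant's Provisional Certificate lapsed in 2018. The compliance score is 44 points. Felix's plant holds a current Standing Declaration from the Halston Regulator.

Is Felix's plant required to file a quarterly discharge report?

Exception (a) fails — the compliance score is 44 points, short of 47 points.
Exception (b) fails — no current Class F Waiver is held.
Exception (c) requires that the facility operates on a batch (not continuous) process; but the facility operates on a continuous process, so (c) is unavailable.
Exception (d) is satisfied on its face — a current Standing Declaration is held; the wastewater is Schedule-A-only. Applying paragraphs (h)–(m): (h) would limit (d) — a current Annual Declaration is held — but (i) sets (h) aside: (i) is triggered — a current Standing Notice is held. (j) would limit (i) — the reference index is 590, less than the 728 limit — but (k) sets (j) aside: (k) is engaged — aggregate throughput is 5,560 units, below the 5,660 units limit. (l) would limit (k) — the baseline figure is 822, meeting the 815 threshold — but (m) sets (l) aside: (m) operates — discharge temperature exceeds 35 °C. (d) remains available.
Exception (e) requires that the operator holds a current Provisional Certificate from the Halston Regulator; but the Provisional Certificate is not current, so (e) is unavailable.

No — exception (d) applies; Felix's plant is not required to file a quarterly discharge report.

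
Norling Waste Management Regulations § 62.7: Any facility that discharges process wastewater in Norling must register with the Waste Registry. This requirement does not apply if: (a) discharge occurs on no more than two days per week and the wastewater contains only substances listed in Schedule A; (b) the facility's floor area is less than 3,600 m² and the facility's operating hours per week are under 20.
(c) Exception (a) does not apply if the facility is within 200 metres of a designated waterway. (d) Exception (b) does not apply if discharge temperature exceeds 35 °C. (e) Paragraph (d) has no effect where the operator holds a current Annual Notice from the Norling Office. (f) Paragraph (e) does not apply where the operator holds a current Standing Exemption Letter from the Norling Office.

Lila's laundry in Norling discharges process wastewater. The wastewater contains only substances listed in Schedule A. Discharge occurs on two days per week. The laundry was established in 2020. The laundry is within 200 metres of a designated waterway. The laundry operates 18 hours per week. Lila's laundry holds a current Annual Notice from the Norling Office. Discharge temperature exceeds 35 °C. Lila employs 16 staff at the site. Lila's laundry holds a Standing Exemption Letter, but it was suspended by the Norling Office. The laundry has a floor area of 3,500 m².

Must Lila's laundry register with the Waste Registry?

Exception (a)'s conditions are all satisfied: discharge occurs on no more than two days per week; the wastewater is Schedule-A-only. However, paragraph (c) must be considered: (c) applies — the laundry is within 200 m of a designated waterway. (a) is therefore removed.
Exception (b): the facility's floor area is 3,500 m², less than the 3,600 m² limit; the facility's operating hours per week are 18, under the 20 limit — every condition holds. As to paragraphs (d)–(f): (d) is triggered (discharge temperature exceeds 35 °C), but is displaced by (e): (e) operates against (d): a current Annual Notice is held. (f), which would lift (e), is not triggered — no current Standing Exemption Letter is held. (b) remains available.

No — exception (b) applies; Lila's laundry is not required to register with the Waste Registry.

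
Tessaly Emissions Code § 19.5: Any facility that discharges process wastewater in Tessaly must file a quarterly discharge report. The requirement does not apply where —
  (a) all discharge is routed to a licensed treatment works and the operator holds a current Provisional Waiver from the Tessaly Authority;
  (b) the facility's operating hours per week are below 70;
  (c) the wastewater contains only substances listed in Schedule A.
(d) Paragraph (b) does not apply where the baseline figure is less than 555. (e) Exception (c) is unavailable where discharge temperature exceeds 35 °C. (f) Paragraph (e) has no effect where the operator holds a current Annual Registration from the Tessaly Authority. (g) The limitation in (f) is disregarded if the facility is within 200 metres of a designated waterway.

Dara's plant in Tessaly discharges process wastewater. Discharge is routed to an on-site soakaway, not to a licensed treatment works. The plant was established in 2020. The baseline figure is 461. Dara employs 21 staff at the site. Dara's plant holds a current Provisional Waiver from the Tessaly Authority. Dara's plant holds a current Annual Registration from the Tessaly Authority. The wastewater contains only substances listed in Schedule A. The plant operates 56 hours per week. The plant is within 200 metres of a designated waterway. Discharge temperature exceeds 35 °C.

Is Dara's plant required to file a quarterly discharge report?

Exception (a) fails — discharge is not routed to a licensed treatment works.
Exception (b) is satisfied on its face — the facility's operating hours per week are 56, below the 70 limit. Turning to paragraph (d): (d) operates against (b): the baseline figure is 461, less than the 555 limit. (b) is therefore removed.
All of (c)'s requirements are met (the wastewater is Schedule-A-only). Turning to paragraphs (e)–(g): (e) operates against (c): discharge temperature exceeds 35 °C. (f) would limit (e) — a current Annual Registration is held — but (g) sets (f) aside: (g) operates against (f): the plant is within 200 m of a designated waterway. (c) is therefore removed.
None of the exceptions is available; § 19.5 applies in full.

Yes — Dara's plant must file a quarterly discharge report.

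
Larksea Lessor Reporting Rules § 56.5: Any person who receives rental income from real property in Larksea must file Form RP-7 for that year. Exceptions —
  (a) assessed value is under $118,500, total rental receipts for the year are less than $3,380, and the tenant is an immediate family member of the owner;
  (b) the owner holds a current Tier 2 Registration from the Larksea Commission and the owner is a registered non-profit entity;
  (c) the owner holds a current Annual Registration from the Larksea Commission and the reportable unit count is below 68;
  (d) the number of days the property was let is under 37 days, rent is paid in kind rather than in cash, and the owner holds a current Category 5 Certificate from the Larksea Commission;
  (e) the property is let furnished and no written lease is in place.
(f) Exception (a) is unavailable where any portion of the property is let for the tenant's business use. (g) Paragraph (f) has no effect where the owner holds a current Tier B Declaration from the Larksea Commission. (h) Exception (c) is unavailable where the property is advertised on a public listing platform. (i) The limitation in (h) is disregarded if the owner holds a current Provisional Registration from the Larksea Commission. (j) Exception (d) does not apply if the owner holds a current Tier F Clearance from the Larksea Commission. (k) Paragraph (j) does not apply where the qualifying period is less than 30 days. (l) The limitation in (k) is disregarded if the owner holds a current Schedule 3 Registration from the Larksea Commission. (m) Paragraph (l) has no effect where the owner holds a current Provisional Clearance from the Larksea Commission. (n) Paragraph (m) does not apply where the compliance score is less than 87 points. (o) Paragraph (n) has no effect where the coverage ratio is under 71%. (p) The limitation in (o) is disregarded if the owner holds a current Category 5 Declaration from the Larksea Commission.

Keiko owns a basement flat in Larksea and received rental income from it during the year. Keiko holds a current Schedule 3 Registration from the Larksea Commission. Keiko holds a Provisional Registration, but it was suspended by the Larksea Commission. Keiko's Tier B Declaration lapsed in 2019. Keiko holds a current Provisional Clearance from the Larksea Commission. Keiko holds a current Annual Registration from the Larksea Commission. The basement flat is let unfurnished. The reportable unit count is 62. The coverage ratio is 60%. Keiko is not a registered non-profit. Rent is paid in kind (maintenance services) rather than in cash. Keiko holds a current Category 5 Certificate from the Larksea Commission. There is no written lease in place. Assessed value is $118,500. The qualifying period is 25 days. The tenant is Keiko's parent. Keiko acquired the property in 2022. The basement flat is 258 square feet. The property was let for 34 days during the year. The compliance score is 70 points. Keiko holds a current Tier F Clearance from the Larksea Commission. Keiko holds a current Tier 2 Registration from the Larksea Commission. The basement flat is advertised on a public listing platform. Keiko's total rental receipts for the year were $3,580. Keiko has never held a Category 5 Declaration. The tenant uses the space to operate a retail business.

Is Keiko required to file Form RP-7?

Exception (a) does not apply: assessed value is $118,500, not under $118,500.
Exception (b) does not apply: Keiko is not a registered non-profit.
Exception (c) is satisfied on its face — a current Annual Registration is held; the reportable unit count is 62, below the 68 limit. But applying paragraphs (h)–(i): (h) operates against (c): the property is publicly advertised. (i) does not operate here (there is no Provisional Registration in force), so (h) stands. (c) is therefore removed.
Exception (d)'s conditions are all satisfied: the number of days the property was let is 34 days, under the 37 days limit; rent is paid in kind; a current Category 5 Certificate is held. As to paragraphs (j)–(p): (j) would limit (d) — a current Tier F Clearance is held — but (k) sets (j) aside: (k) operates against (j): the qualifying period is 25 days, less than the 30 days limit. (l) applies (a current Schedule 3 Registration is held), but is overridden by (m): (m) is engaged — a current Provisional Clearance is held. (n) is engaged (the compliance score is 70 points, less than the 87 points limit), but is itself disapplied by (o): (o) operates against (n): the coverage ratio is 60%, under the 71% limit. (p), which would lift (o), does not operate here — the Category 5 Declaration is not current. (d) remains available.
Exception (e) requires that the property is let furnished; but the property is let unfurnished, so (e) is unavailable.

No — exception (d) applies; Keiko is not required to file Form RP-7.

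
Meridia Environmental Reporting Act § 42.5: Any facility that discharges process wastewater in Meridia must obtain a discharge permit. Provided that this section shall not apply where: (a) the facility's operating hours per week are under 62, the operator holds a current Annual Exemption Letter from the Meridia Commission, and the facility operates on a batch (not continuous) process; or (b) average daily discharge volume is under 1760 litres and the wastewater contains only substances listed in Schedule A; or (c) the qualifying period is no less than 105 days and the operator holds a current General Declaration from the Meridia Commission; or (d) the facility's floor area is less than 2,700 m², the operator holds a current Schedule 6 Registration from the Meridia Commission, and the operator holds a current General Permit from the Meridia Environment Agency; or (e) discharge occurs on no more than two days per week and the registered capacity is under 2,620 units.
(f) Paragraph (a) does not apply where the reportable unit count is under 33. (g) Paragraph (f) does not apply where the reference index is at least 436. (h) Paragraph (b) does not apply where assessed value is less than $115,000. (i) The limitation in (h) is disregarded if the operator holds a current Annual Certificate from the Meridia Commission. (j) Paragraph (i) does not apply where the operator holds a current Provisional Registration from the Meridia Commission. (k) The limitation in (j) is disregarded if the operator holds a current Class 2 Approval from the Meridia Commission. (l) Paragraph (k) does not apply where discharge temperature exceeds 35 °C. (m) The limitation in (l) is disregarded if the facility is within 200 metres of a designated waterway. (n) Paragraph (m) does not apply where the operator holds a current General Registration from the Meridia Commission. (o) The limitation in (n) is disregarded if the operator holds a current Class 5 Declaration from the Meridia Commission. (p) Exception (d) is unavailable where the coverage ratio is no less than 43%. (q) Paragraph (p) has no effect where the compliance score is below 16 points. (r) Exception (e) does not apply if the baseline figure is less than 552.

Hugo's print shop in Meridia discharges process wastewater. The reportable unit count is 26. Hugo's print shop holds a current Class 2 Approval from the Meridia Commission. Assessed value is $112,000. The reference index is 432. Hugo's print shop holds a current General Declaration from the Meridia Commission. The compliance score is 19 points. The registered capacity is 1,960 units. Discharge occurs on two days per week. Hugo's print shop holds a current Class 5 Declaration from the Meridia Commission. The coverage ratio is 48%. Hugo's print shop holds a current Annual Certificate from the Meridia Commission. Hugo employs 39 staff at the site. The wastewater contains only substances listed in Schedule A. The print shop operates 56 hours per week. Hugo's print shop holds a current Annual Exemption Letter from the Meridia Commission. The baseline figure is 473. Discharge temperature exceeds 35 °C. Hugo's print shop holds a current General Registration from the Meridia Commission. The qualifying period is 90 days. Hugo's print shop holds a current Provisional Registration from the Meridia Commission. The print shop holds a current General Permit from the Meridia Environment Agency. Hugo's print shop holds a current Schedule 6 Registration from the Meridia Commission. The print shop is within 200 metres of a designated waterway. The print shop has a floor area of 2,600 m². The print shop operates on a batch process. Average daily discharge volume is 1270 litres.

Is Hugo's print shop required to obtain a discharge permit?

No — exception (b) applies; Hugo's print shop is not required to obtain a discharge permit.

Exception (a): the facility's operating hours per week are 56, under the 62 limit; a current Annual Exemption Letter is held; the facility operates on a batch process — every condition holds. Turning to paragraphs (f)–(g): (f) operates against (a): the reportable unit count is 26, under the 33 limit. (g) does not operate here (the reference index is 432, short of 436), so (f) stands. So (a) is unavailable.
Exception (b) is satisfied on its face — average daily discharge volume is 1270 litres, under the 1760 litres limit; the wastewater is Schedule-A-only. Applying paragraphs (h)–(o): (h) is engaged (assessed value is $112,000, less than the $115,000 limit), but yields to (i): (i) operates — a current Annual Certificate is held. (j) is engaged (a current Provisional Registration is held), but is overridden by (k): (k) operates against (j): a current Class 2 Approval is held. (l) would limit (k) — discharge temperature exceeds 35 °C — but (m) sets (l) aside: (m) operates against (l): the print shop is within 200 m of a designated waterway. (n) operates (a current General Registration is held), but is set aside by (o): (o) operates against (n): a current Class 5 Declaration is held. (b) remains available.
Exception (c) fails — the qualifying period is 90 days, short of 105 days.
All of (d)'s requirements are met (the facility's floor area is 2,600 m², less than the 2,700 m² limit; a current Schedule 6 Registration is held; a current General Permit is held). But applying paragraphs (p)–(q): (p) operates against (d): the coverage ratio is 48%, meeting the 43% threshold. (q), which would lift (p), is not engaged — the compliance score is 19 points, not below 16 points. (d) is therefore removed.
All of (e)'s requirements are met (discharge occurs on no more than two days per week; the registered capacity is 1,960 units, under the 2,620 units limit). But applying paragraph (r): (r) operates against (e): the baseline figure is 473, less than the 552 limit. So (e) is unavailable.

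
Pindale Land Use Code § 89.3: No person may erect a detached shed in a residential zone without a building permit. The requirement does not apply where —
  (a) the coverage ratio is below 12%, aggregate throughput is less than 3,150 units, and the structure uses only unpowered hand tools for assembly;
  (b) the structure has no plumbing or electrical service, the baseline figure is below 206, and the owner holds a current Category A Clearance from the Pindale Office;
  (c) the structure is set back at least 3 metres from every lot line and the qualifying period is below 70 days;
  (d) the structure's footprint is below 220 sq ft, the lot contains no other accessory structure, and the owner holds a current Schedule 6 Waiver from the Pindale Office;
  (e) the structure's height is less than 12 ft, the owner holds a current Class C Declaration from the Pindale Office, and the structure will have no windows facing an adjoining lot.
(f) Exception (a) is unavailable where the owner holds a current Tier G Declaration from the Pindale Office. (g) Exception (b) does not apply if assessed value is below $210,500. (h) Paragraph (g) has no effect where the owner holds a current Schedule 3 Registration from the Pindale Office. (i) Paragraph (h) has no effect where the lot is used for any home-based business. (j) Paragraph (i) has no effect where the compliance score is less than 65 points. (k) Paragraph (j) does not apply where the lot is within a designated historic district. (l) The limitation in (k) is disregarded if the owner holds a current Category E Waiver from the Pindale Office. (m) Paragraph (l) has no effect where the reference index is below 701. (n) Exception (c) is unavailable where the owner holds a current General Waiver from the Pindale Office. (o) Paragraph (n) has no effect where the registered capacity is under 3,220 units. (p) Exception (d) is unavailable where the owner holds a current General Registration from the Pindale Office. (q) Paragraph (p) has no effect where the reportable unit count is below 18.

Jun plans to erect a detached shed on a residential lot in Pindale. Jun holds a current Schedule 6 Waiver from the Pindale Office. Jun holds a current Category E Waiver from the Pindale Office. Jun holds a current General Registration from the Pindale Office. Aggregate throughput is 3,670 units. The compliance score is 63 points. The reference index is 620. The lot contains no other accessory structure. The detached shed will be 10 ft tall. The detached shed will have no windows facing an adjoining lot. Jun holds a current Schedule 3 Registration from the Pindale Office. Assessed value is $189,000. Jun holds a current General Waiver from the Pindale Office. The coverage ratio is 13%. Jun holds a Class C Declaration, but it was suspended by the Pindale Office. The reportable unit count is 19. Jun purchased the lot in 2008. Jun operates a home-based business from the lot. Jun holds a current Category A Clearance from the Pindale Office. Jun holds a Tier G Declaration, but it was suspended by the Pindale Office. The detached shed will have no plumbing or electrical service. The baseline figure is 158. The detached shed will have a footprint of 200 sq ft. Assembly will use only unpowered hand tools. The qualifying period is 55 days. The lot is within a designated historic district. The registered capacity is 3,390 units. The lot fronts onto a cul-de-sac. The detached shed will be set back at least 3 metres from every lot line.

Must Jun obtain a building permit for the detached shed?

Exception (a) does not apply: the coverage ratio is 13%, not below 12%.
Exception (b)'s conditions are all satisfied: there is no plumbing or electrical service; the baseline figure is 158, below the 206 limit; a current Category A Clearance is held. But applying paragraphs (g)–(m): (g) operates against (b): assessed value is $189,000, below the $210,500 limit. (h) would limit (g) — a current Schedule 3 Registration is held — but (i) sets (h) aside: (i) is triggered — a home-based business operates on the lot. (j) applies (the compliance score is 63 points, less than the 65 points limit), but is set aside by (k): (k) applies — the lot is in a historic district. (l) is engaged (a current Category E Waiver is held), but is itself disapplied by (m): (m) operates against (l): the reference index is 620, below the 701 limit. Exception (b) does not apply.
Exception (c): the setback is at least 3 m on every side; the qualifying period is 55 days, below the 70 days limit — every condition holds. However, paragraphs (n)–(o) must be considered: (n) operates — a current General Waiver is held. (o), which would lift (n), is inapplicable — the registered capacity is 3,390 units, not under 3,220 units. Exception (c) does not apply.
Exception (d) is satisfied on its face — the structure's footprint is 200 sq ft, below the 220 sq ft limit; the lot has no other accessory structure; a current Schedule 6 Waiver is held. But applying paragraphs (p)–(q): (p) operates — a current General Registration is held. (q), which would lift (p), is not triggered — the reportable unit count is 19, not below 18. Exception (d) does not apply.
Exception (e) requires that the owner holds a current Class C Declaration from the Pindale Office; but the Class C Declaration is not current, so (e) is unavailable.
Every exception is unavailable, so the rule governs.

Yes — Jun must obtain a building permit.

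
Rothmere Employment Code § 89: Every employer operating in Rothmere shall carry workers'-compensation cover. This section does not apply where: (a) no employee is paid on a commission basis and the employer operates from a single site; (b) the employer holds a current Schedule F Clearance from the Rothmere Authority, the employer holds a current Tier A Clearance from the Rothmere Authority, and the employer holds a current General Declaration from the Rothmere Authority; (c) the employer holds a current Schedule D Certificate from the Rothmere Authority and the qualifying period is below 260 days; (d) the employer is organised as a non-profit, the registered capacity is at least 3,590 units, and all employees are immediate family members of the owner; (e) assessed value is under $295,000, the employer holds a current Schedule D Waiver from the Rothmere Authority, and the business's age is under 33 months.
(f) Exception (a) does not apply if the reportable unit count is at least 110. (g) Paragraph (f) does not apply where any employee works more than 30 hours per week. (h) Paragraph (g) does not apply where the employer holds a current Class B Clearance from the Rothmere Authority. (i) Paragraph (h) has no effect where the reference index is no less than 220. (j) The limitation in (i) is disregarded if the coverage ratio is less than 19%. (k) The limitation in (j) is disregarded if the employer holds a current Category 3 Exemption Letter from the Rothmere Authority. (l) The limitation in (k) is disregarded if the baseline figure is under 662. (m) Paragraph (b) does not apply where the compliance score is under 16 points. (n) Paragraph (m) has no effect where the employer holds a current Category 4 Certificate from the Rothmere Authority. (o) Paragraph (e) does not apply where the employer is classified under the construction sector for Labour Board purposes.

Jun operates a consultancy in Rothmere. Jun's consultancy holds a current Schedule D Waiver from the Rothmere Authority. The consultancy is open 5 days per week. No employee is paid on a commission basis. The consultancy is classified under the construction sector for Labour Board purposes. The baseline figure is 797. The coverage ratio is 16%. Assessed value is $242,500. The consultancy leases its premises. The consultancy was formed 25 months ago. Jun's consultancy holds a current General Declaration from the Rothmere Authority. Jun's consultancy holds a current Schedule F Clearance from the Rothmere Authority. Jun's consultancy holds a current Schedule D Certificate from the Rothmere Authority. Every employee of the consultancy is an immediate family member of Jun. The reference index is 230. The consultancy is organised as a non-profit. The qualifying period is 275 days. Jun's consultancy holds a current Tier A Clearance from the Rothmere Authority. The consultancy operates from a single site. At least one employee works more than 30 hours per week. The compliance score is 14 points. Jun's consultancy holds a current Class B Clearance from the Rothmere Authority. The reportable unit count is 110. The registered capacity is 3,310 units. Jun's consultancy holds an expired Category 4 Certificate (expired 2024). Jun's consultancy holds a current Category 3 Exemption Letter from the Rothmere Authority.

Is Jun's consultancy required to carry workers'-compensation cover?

Exception (a) is satisfied on its face — no employee is paid on commission; the employer operates from a single site. Applying paragraphs (f)–(l): (f) applies (the reportable unit count is 110, meeting the 110 threshold), but is set aside by (g): (g) is engaged — at least one employee exceeds 30 hours/week. (h) operates (a current Class B Clearance is held), but yields to (i): (i) is triggered — the reference index is 230, meeting the 220 threshold. (j) is engaged (the coverage ratio is 16%, less than the 19% limit), but yields to (k): (k) operates against (j): a current Category 3 Exemption Letter is held. (l), which would lift (k), is not engaged — the baseline figure is 797, not under 662. (a) remains available.
All of (b)'s requirements are met (a current Schedule F Clearance is held; a current Tier A Clearance is held; a current General Declaration is held). However, paragraphs (m)–(n) must be considered: (m) operates against (b): the compliance score is 14 points, under the 16 points limit. (n), which would lift (m), does not operate here — the Category 4 Certificate is not current. So (b) is unavailable.
Exception (c) fails — the qualifying period is 275 days, not below 260 days.
Exception (d) fails — the registered capacity is 3,310 units, short of 3,590 units.
All of (e)'s requirements are met (assessed value is $242,500, under the $295,000 limit; a current Schedule D Waiver is held; the business's age is 25 months, under the 33 months limit). But: (o) operates against (e): the consultancy is classified under the construction sector. (e) is therefore removed.

No — exception (a) applies; Jun's consultancy is not required to carry workers'-compensation cover.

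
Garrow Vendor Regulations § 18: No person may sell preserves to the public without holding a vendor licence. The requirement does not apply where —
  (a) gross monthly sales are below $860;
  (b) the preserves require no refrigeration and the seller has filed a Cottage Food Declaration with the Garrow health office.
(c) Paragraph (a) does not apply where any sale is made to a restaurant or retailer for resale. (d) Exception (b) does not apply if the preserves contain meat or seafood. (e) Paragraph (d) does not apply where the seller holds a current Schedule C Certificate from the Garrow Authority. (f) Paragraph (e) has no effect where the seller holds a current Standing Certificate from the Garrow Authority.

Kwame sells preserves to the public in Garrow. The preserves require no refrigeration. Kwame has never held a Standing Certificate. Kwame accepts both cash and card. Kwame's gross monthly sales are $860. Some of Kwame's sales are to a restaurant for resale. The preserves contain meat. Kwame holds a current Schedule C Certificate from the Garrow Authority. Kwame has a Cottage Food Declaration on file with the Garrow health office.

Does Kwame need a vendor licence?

Exception (a) requires that gross monthly sales are below $860; but gross monthly sales are $860, not below $860, so (a) is unavailable.
Exception (b)'s conditions are all satisfied: the preserves are shelf-stable; a Cottage Food Declaration is on file. Under paragraphs (d)–(f): (d) is triggered (the preserves contain meat), but is itself disapplied by (e): (e) operates — a current Schedule C Certificate is held. (f) does not operate here (the Standing Certificate is not current), so (e) stands. So (b) applies.

No — exception (b) applies; Kwame is not required to hold a vendor licence.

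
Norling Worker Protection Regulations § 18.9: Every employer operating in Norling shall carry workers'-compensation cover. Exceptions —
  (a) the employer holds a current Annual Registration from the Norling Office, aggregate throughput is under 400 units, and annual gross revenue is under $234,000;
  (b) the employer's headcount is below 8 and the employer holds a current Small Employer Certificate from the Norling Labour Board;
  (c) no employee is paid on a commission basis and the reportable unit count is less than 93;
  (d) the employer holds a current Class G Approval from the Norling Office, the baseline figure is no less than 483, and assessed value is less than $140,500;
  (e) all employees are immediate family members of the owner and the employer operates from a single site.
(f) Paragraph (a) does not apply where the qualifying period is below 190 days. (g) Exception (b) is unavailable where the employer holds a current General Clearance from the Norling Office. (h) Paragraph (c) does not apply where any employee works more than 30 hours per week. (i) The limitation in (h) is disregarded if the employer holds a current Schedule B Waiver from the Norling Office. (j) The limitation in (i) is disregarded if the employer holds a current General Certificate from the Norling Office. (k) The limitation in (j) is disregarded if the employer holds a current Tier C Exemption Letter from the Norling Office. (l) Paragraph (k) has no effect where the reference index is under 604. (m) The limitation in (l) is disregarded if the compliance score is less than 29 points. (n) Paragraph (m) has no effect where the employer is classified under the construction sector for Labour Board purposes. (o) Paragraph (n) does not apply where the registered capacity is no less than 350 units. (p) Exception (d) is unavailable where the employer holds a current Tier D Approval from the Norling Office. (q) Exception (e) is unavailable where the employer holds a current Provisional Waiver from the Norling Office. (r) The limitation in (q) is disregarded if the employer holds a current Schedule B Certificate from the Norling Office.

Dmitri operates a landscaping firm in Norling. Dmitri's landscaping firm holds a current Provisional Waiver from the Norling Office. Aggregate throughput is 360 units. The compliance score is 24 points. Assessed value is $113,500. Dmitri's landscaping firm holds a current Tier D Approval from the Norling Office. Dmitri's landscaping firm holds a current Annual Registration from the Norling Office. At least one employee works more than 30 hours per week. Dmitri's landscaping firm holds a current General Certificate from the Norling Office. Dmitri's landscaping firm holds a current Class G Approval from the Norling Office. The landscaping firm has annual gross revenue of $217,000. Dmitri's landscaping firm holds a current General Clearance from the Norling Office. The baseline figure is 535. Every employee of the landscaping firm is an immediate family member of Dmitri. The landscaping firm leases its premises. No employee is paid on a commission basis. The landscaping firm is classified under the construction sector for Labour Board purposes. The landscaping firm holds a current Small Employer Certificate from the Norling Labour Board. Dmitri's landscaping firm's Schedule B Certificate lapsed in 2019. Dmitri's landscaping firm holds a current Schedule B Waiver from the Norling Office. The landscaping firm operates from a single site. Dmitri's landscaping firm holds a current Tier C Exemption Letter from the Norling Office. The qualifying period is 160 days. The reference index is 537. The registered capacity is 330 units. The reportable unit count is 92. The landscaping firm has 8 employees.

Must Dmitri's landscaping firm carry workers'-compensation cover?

Yes — Dmitri's landscaping firm must carry workers'-compensation cover.

Exception (a): a current Annual Registration is held; aggregate throughput is 360 units, under the 400 units limit; annual gross revenue is $217,000, under the $234,000 limit — every condition holds. However, paragraph (f) must be considered: (f) operates against (a): the qualifying period is 160 days, below the 190 days limit. (a) is therefore removed.
Exception (b) requires that the employer's headcount is below 8; but the employer's headcount is 8, not below 8, so (b) is unavailable.
Exception (c)'s conditions are all satisfied: no employee is paid on commission; the reportable unit count is 92, less than the 93 limit. However, paragraphs (h)–(o) must be considered: (h) operates against (c): at least one employee exceeds 30 hours/week. (i) would limit (h) — a current Schedule B Waiver is held — but (j) sets (i) aside: (j) operates against (i): a current General Certificate is held. (k) would limit (j) — a current Tier C Exemption Letter is held — but (l) sets (k) aside: (l) is engaged — the reference index is 537, under the 604 limit. (m) is engaged (the compliance score is 24 points, less than the 29 points limit), but is overridden by (n): (n) is engaged — the landscaping firm is classified under the construction sector. (o) is not triggered (the registered capacity is 330 units, short of 350 units), so (n) stands. (c) is therefore removed.
Exception (d): a current Class G Approval is held; the baseline figure is 535, meeting the 483 threshold; assessed value is $113,500, less than the $140,500 limit — every condition holds. Turning to paragraph (p): (p) operates against (d): a current Tier D Approval is held. Exception (d) does not apply.
Exception (e) is satisfied on its face — every employee is an immediate family member; the employer operates from a single site. But applying paragraphs (q)–(r): (q) operates against (e): a current Provisional Waiver is held. (r) is not engaged (no current Schedule B Certificate is held), so (q) stands. So (e) is unavailable.
No exception is made out. Dmitri's landscaping firm falls within the general rule.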